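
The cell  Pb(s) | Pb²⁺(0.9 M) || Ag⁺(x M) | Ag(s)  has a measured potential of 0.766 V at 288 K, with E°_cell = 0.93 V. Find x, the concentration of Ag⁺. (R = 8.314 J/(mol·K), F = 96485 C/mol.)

0.0013 M

From the Nernst equation, ln Q = nF(E° − E)/RT = 2×96485×(0.93 − 0.766)/(8.314×288) = 13.217, so Q = 5.5 × 10^5.
With Q = [Pb²⁺]/[Ag⁺]^2 and the known concentrations, [Ag⁺]^2 in the denominator gives [Ag⁺] = 0.0013 M.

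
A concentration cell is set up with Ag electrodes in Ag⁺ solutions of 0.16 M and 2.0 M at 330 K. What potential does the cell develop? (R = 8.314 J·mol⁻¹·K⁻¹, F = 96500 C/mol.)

Both half-cells are Ag⁺/Ag, so E°_cell = 0. The concentrated side is the cathode; the cell reaction moves Ag⁺ from high to low concentration with n = 1.
Q = [Ag⁺]_dilute/[Ag⁺]_conc = 0.16/2.0 = 0.0800.
E = 0 − (RT/nF) ln Q = −((8.314×330)/(1×96500))(-2.526) = 0.0718 V.

0.072 V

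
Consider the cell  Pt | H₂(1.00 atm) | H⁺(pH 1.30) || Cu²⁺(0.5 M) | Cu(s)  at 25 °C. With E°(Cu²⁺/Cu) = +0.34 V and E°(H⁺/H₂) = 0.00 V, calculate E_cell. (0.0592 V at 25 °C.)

The Cu²⁺/Cu couple is the cathode, so E°_cell = 0.34 V; n = 2.
[H⁺] = 10^(−1.30) = 0.050 M, and Q = [H⁺]^2 / ([Cu²⁺]·P(H₂)) = 0.00502.
E = E° − (0.0592/2) log Q = 0.34 − (0.0592/2)(-2.299) = 0.408 V.

0.41 V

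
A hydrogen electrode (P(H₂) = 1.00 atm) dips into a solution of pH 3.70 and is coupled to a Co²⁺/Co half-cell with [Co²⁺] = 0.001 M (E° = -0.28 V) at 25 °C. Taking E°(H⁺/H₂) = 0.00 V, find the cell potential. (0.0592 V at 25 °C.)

0.15 V

The hydrogen couple is the cathode, so E°_cell = 0.28 V; n = 2.
[H⁺] = 10^(−3.70) = 2 × 10^-4 M, and Q = [Co²⁺]·P(H₂) / [H⁺]^2 = 2.51 × 10^4.
E = E° − (0.0592/2) log Q = 0.28 − (0.0592/2)(4.400) = 0.150 V.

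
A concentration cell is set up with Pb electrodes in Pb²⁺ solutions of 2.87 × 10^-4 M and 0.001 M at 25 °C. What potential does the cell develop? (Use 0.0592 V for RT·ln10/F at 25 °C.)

0.016 V

Both half-cells are Pb²⁺/Pb, so E°_cell = 0. The concentrated side is the cathode; the cell reaction moves Pb²⁺ from high to low concentration with n = 2.
Q = [Pb²⁺]_dilute/[Pb²⁺]_conc = 2.87 × 10^-4/0.001 = 0.287.
E = 0 − (0.0592/2) log Q = −(0.0592/2)(-0.542) = 0.0160 V.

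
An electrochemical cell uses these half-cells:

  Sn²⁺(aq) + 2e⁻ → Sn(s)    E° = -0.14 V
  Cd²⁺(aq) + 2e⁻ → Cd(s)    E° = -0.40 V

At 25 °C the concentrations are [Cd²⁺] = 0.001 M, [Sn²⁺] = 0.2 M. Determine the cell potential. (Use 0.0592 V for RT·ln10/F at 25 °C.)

0.328 V

The Sn²⁺/Sn couple has the higher reduction potential and acts as the cathode, so E°_cell = -0.14 − (-0.40) = 0.26 V.
Balancing electrons gives n = 2; the reaction quotient is Q = [Cd²⁺]/[Sn²⁺] = 0.00500.
At 25 °C, E = E° − (0.0592/n) log Q = 0.26 − (0.0592/2)(-2.301) = 0.260 + 0.068 = 0.328 V.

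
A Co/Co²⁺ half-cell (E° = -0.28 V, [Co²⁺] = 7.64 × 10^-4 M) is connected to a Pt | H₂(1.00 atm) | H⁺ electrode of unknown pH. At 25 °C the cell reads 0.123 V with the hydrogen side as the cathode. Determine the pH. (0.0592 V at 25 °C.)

E°_cell = 0.28 V and n = 2.
log Q = n(E° − E)/0.0592 = 2×(0.28 − 0.123)/0.0592 = 5.304.
With Q = [Co²⁺]·P(H₂) / [H⁺]^2, solving for [H⁺] gives log[H⁺] = -4.210, so pH = 4.21.

pH = 4.21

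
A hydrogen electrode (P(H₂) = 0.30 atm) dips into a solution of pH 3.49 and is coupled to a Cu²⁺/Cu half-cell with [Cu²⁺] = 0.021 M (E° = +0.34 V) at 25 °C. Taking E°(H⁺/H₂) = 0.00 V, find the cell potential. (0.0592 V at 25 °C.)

0.48 V

The Cu²⁺/Cu couple is the cathode, so E°_cell = 0.34 V; n = 2.
[H⁺] = 10^(−3.49) = 3.2 × 10^-4 M, and Q = [H⁺]^2 / ([Cu²⁺]·P(H₂)) = 1.66 × 10^-5.
E = E° − (0.0592/2) log Q = 0.34 − (0.0592/2)(-4.779) = 0.481 V.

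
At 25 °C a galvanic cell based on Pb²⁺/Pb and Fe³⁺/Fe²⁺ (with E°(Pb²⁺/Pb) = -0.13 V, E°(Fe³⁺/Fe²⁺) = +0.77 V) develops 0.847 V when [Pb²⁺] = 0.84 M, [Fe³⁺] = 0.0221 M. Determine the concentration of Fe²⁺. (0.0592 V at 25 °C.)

From the Nernst equation, log Q = n(E° − E)/0.0592 = 2(0.90 − 0.847)/0.0592 = 1.791, so Q = 61.7.
With Q = [Pb²⁺]·[Fe²⁺]^2/[Fe³⁺]^2 and the known concentrations, [Fe²⁺]^2 in the numerator gives [Fe²⁺] = 0.19 M.

0.19 M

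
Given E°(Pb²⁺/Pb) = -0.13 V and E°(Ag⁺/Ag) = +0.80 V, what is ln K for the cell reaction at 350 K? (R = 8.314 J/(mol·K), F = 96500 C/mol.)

ln K = 61.7

E°_cell = +0.80 − (-0.13) = 0.93 V, with n = 2 electrons transferred.
At equilibrium E = 0, so the Nernst equation gives ln K = nFE°/RT = (2)(96500)(0.93)/((8.314)(350)) = 61.68.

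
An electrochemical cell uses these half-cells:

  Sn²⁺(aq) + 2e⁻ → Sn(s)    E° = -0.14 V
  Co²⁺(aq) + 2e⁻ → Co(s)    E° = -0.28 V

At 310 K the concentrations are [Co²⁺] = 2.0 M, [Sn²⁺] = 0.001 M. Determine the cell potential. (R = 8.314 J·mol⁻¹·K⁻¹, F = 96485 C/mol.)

0.038 V

The Sn²⁺/Sn couple has the higher reduction potential and acts as the cathode, so E°_cell = -0.14 − (-0.28) = 0.14 V.
Balancing electrons gives n = 2; the reaction quotient is Q = [Co²⁺]/[Sn²⁺] = 2000.
E = E° − (RT/nF) ln Q = 0.14 − (8.314×310)/(2×96485) × (7.601) = 0.140 − 0.102 = 0.038 V.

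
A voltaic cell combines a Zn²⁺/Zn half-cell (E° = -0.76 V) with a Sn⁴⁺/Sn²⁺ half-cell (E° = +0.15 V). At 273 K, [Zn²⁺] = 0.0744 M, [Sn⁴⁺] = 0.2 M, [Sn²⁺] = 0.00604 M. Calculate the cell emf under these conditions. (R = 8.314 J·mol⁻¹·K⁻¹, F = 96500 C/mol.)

The Sn⁴⁺/Sn²⁺ couple has the higher reduction potential and acts as the cathode, so E°_cell = +0.15 − (-0.76) = 0.91 V.
Balancing electrons gives n = 2; the reaction quotient is Q = [Zn²⁺]·[Sn²⁺]/[Sn⁴⁺] = 0.00225.
E = E° − (RT/nF) ln Q = 0.91 − (8.314×273)/(2×96500) × (-6.098) = 0.910 + 0.072 = 0.982 V.

0.982 V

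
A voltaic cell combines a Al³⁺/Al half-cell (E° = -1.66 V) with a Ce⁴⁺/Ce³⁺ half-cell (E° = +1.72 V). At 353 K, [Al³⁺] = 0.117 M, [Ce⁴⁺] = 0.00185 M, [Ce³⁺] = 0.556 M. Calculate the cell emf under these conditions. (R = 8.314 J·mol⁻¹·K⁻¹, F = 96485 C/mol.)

The Ce⁴⁺/Ce³⁺ couple has the higher reduction potential and acts as the cathode, so E°_cell = +1.72 − (-1.66) = 3.38 V.
Balancing electrons gives n = 3; the reaction quotient is Q = [Al³⁺]·[Ce³⁺]^3/[Ce⁴⁺]^3 = 3.18 × 10^6.
E = E° − (RT/nF) ln Q = 3.38 − (8.314×353)/(3×96485) × (14.971) = 3.380 − 0.152 = 3.228 V.

3.23 V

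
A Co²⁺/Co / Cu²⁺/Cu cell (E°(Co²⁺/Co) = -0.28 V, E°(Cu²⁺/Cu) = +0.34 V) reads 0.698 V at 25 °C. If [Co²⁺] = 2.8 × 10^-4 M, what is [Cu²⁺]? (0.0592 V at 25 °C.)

From the Nernst equation, log Q = n(E° − E)/0.0592 = 2(0.62 − 0.698)/0.0592 = -2.635, so Q = 0.00232.
With Q = [Co²⁺]/[Cu²⁺] and the known concentrations, [Cu²⁺] in the denominator gives [Cu²⁺] = 0.12 M.

0.12 M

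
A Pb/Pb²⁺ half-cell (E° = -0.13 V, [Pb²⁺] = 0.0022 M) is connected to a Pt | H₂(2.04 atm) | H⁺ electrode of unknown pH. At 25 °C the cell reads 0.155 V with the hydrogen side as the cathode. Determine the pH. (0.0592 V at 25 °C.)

pH = 0.75

E°_cell = 0.13 V and n = 2.
log Q = n(E° − E)/0.0592 = 2×(0.13 − 0.155)/0.0592 = -0.845.
With Q = [Pb²⁺]·P(H₂) / [H⁺]^2, solving for [H⁺] gives log[H⁺] = -0.752, so pH = 0.75.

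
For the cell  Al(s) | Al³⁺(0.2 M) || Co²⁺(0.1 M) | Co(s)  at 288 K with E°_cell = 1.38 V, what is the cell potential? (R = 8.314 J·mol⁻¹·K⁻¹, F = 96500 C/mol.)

1.36 V

Balancing electrons gives n = 6; the reaction quotient is Q = [Al³⁺]^2/[Co²⁺]^3 = 40.0.
E = E° − (RT/nF) ln Q = 1.38 − (8.314×288)/(6×96500) × (3.689) = 1.380 − 0.015 = 1.365 V.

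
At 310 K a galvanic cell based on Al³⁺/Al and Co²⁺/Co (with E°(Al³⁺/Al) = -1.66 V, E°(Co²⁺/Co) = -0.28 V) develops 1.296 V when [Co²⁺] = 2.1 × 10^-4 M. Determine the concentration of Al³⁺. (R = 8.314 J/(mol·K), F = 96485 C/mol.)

From the Nernst equation, ln Q = nF(E° − E)/RT = 6×96485×(1.38 − 1.296)/(8.314×310) = 18.868, so Q = 1.56 × 10^8.
With Q = [Al³⁺]^2/[Co²⁺]^3 and the known concentrations, [Al³⁺]^2 in the numerator gives [Al³⁺] = 0.038 M.

0.038 M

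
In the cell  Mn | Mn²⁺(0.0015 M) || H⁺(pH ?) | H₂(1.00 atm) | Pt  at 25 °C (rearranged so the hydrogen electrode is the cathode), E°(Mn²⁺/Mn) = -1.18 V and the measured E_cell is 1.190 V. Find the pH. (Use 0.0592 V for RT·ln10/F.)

pH = 1.24

E°_cell = 1.18 V and n = 2.
log Q = n(E° − E)/0.0592 = 2×(1.18 − 1.190)/0.0592 = -0.338.
With Q = [Mn²⁺]·P(H₂) / [H⁺]^2, solving for [H⁺] gives log[H⁺] = -1.243, so pH = 1.24.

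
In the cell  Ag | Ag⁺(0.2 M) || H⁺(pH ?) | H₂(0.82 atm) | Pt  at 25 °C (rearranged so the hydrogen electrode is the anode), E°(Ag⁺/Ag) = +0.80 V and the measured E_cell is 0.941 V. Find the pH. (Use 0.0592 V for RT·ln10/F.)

E°_cell = 0.80 V and n = 2.
log Q = n(E° − E)/0.0592 = 2×(0.80 − 0.941)/0.0592 = -4.764.
With Q = [H⁺]^2 / ([Ag⁺]^2·P(H₂)), solving for [H⁺] gives log[H⁺] = -3.124, so pH = 3.12.

pH = 3.12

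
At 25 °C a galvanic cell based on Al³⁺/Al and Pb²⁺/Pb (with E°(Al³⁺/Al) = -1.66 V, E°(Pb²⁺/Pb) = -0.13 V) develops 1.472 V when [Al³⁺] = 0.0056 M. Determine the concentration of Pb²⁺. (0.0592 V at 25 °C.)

3.5 × 10^-4 M

From the Nernst equation, log Q = n(E° − E)/0.0592 = 6(1.53 − 1.472)/0.0592 = 5.878, so Q = 7.56 × 10^5.
With Q = [Al³⁺]^2/[Pb²⁺]^3 and the known concentrations, [Pb²⁺]^3 in the denominator gives [Pb²⁺] = 3.5 × 10^-4 M.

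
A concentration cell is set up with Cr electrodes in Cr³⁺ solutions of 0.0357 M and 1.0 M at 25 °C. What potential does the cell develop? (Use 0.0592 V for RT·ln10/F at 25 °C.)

Both half-cells are Cr³⁺/Cr, so E°_cell = 0. The concentrated side is the cathode; the cell reaction moves Cr³⁺ from high to low concentration with n = 3.
Q = [Cr³⁺]_dilute/[Cr³⁺]_conc = 0.0357/1.0 = 0.0357.
E = 0 − (0.0592/3) log Q = −(0.0592/3)(-1.447) = 0.0286 V.

0.029 V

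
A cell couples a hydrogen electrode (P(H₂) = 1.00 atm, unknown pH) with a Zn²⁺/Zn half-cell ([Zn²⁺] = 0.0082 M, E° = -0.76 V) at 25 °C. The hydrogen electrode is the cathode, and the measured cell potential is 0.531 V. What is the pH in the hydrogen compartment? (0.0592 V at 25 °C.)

pH = 4.91

E°_cell = 0.76 V and n = 2.
log Q = n(E° − E)/0.0592 = 2×(0.76 − 0.531)/0.0592 = 7.736.
With Q = [Zn²⁺]·P(H₂) / [H⁺]^2, solving for [H⁺] gives log[H⁺] = -4.911, so pH = 4.91.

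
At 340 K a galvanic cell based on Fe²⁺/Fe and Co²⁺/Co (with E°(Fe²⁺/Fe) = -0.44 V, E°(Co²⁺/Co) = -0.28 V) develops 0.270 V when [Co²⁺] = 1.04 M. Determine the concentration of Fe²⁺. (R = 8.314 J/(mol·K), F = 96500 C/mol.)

From the Nernst equation, ln Q = nF(E° − E)/RT = 2×96500×(0.16 − 0.270)/(8.314×340) = -7.510, so Q = 5.47 × 10^-4.
With Q = [Fe²⁺]/[Co²⁺] and the known concentrations, [Fe²⁺] in the numerator gives [Fe²⁺] = 5.7 × 10^-4 M.

5.7 × 10^-4 M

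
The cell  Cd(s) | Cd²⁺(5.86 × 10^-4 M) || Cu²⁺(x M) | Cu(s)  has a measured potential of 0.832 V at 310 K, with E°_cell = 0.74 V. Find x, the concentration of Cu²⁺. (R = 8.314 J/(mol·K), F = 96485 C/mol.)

0.57 M

From the Nernst equation, ln Q = nF(E° − E)/RT = 2×96485×(0.74 − 0.832)/(8.314×310) = -6.888, so Q = 0.00102.
With Q = [Cd²⁺]/[Cu²⁺] and the known concentrations, [Cu²⁺] in the denominator gives [Cu²⁺] = 0.57 M.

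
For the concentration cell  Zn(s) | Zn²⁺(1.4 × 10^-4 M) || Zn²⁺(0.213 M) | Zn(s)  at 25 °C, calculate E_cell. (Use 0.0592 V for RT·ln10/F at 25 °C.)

0.094 V

Both half-cells are Zn²⁺/Zn, so E°_cell = 0. The concentrated side is the cathode; the cell reaction moves Zn²⁺ from high to low concentration with n = 2.
Q = [Zn²⁺]_dilute/[Zn²⁺]_conc = 1.4 × 10^-4/0.213 = 6.57 × 10^-4.
E = 0 − (0.0592/2) log Q = −(0.0592/2)(-3.182) = 0.0942 V.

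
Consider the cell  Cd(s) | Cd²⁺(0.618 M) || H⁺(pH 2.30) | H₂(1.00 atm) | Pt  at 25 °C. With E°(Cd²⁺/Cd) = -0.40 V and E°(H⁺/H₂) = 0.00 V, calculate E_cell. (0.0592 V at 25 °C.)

The hydrogen couple is the cathode, so E°_cell = 0.40 V; n = 2.
[H⁺] = 10^(−2.30) = 0.0050 M, and Q = [Cd²⁺]·P(H₂) / [H⁺]^2 = 2.46 × 10^4.
E = E° − (0.0592/2) log Q = 0.40 − (0.0592/2)(4.391) = 0.270 V.

0.27 V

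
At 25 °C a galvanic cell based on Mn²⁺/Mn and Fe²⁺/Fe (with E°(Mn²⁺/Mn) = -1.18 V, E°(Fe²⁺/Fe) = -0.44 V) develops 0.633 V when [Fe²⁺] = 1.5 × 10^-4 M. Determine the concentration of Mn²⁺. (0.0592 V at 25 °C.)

0.62 M

From the Nernst equation, log Q = n(E° − E)/0.0592 = 2(0.74 − 0.633)/0.0592 = 3.615, so Q = 4120.
With Q = [Mn²⁺]/[Fe²⁺] and the known concentrations, [Mn²⁺] in the numerator gives [Mn²⁺] = 0.62 M.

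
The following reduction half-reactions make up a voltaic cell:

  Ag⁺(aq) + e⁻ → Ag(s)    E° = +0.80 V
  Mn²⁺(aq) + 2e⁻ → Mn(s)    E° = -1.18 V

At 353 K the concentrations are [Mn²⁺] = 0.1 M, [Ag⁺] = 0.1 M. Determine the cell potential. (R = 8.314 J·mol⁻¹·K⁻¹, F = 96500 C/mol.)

1.94 V

The Ag⁺/Ag couple has the higher reduction potential and acts as the cathode, so E°_cell = +0.80 − (-1.18) = 1.98 V.
Balancing electrons gives n = 2; the reaction quotient is Q = [Mn²⁺]/[Ag⁺]^2 = 10.0.
E = E° − (RT/nF) ln Q = 1.98 − (8.314×353)/(2×96500) × (2.303) = 1.980 − 0.035 = 1.945 V.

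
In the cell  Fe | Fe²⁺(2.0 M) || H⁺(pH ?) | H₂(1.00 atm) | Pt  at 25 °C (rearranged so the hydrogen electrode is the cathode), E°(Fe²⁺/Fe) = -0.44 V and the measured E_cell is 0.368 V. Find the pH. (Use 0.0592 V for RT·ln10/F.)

pH = 1.07

E°_cell = 0.44 V and n = 2.
log Q = n(E° − E)/0.0592 = 2×(0.44 − 0.368)/0.0592 = 2.432.
With Q = [Fe²⁺]·P(H₂) / [H⁺]^2, solving for [H⁺] gives log[H⁺] = -1.066, so pH = 1.07.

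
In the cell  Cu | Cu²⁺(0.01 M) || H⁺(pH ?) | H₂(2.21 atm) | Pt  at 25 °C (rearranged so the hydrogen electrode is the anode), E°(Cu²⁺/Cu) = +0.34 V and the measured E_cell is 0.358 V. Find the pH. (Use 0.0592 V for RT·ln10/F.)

E°_cell = 0.34 V and n = 2.
log Q = n(E° − E)/0.0592 = 2×(0.34 − 0.358)/0.0592 = -0.608.
With Q = [H⁺]^2 / ([Cu²⁺]·P(H₂)), solving for [H⁺] gives log[H⁺] = -1.132, so pH = 1.13.

pH = 1.13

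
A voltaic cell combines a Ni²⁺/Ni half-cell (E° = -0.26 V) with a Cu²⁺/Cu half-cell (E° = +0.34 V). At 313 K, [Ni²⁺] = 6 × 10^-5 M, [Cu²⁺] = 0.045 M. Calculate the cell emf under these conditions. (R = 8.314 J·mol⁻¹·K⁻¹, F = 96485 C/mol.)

The Cu²⁺/Cu couple has the higher reduction potential and acts as the cathode, so E°_cell = +0.34 − (-0.26) = 0.60 V.
Balancing electrons gives n = 2; the reaction quotient is Q = [Ni²⁺]/[Cu²⁺] = 0.00133.
E = E° − (RT/nF) ln Q = 0.60 − (8.314×313)/(2×96485) × (-6.620) = 0.600 + 0.089 = 0.689 V.

0.689 V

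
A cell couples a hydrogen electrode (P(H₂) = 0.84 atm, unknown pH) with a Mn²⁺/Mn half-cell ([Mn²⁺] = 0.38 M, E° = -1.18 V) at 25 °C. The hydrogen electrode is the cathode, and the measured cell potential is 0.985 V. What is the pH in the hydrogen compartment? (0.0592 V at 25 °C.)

E°_cell = 1.18 V and n = 2.
log Q = n(E° − E)/0.0592 = 2×(1.18 − 0.985)/0.0592 = 6.588.
With Q = [Mn²⁺]·P(H₂) / [H⁺]^2, solving for [H⁺] gives log[H⁺] = -3.542, so pH = 3.54.

pH = 3.54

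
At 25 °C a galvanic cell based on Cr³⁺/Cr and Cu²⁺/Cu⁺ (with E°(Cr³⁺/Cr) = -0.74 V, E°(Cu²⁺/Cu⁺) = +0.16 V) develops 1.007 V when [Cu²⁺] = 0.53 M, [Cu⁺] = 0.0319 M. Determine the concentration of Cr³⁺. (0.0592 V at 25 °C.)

0.017 M

From the Nernst equation, log Q = n(E° − E)/0.0592 = 3(0.90 − 1.007)/0.0592 = -5.422, so Q = 3.78 × 10^-6.
With Q = [Cr³⁺]·[Cu⁺]^3/[Cu²⁺]^3 and the known concentrations, [Cr³⁺] in the numerator gives [Cr³⁺] = 0.017 M.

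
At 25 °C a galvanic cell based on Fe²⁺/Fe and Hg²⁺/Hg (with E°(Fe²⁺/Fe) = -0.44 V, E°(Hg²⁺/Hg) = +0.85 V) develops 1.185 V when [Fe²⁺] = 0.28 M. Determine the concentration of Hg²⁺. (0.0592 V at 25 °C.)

From the Nernst equation, log Q = n(E° − E)/0.0592 = 2(1.29 − 1.185)/0.0592 = 3.547, so Q = 3530.
With Q = [Fe²⁺]/[Hg²⁺] and the known concentrations, [Hg²⁺] in the denominator gives [Hg²⁺] = 7.9 × 10^-5 M.

7.9 × 10^-5 M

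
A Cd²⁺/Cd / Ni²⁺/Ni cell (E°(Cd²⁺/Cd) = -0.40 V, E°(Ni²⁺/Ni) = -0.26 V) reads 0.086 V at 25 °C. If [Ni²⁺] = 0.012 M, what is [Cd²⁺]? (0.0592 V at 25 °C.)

0.8 M

From the Nernst equation, log Q = n(E° − E)/0.0592 = 2(0.14 − 0.086)/0.0592 = 1.824, so Q = 66.7.
With Q = [Cd²⁺]/[Ni²⁺] and the known concentrations, [Cd²⁺] in the numerator gives [Cd²⁺] = 0.8 M.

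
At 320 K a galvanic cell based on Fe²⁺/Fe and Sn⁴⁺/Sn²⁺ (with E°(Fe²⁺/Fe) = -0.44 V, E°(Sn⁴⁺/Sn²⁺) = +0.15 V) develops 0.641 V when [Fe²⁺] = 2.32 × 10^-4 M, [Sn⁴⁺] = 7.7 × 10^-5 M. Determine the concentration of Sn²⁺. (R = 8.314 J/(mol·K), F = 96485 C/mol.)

0.0082 M

From the Nernst equation, ln Q = nF(E° − E)/RT = 2×96485×(0.59 − 0.641)/(8.314×320) = -3.699, so Q = 0.0247.
With Q = [Fe²⁺]·[Sn²⁺]/[Sn⁴⁺] and the known concentrations, [Sn²⁺] in the numerator gives [Sn²⁺] = 0.0082 M.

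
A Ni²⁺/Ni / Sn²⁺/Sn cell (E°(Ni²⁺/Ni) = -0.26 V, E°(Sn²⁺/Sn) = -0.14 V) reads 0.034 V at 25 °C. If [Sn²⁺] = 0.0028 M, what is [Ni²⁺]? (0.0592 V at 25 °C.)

From the Nernst equation, log Q = n(E° − E)/0.0592 = 2(0.12 − 0.034)/0.0592 = 2.905, so Q = 804.
With Q = [Ni²⁺]/[Sn²⁺] and the known concentrations, [Ni²⁺] in the numerator gives [Ni²⁺] = 2.3 M.

2.3 M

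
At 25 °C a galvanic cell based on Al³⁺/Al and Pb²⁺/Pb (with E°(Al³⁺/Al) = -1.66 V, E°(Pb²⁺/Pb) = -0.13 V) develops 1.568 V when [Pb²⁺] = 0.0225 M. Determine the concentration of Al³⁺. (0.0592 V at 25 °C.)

From the Nernst equation, log Q = n(E° − E)/0.0592 = 6(1.53 − 1.568)/0.0592 = -3.851, so Q = 1.41 × 10^-4.
With Q = [Al³⁺]^2/[Pb²⁺]^3 and the known concentrations, [Al³⁺]^2 in the numerator gives [Al³⁺] = 4 × 10^-5 M.

4 × 10^-5 M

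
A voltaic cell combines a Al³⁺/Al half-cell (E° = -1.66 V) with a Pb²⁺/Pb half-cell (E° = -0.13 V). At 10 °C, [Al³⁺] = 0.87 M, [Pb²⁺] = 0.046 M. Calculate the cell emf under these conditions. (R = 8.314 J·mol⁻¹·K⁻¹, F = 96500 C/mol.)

1.49 V

The Pb²⁺/Pb couple has the higher reduction potential and acts as the cathode, so E°_cell = -0.13 − (-1.66) = 1.53 V.
Balancing electrons gives n = 6; the reaction quotient is Q = [Al³⁺]^2/[Pb²⁺]^3 = 7780.
E = E° − (RT/nF) ln Q = 1.53 − (8.314×283)/(6×96500) × (8.959) = 1.530 − 0.036 = 1.494 V.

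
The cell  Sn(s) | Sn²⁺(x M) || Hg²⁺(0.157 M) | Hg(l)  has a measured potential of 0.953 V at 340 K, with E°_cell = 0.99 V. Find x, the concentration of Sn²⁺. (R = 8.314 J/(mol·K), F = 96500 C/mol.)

From the Nernst equation, ln Q = nF(E° − E)/RT = 2×96500×(0.99 − 0.953)/(8.314×340) = 2.526, so Q = 12.5.
With Q = [Sn²⁺]/[Hg²⁺] and the known concentrations, [Sn²⁺] in the numerator gives [Sn²⁺] = 2.0 M.

2.0 M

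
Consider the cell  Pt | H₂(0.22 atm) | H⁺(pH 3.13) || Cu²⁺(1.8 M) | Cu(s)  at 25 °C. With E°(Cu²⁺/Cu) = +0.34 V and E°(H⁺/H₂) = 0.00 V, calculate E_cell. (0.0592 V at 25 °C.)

The Cu²⁺/Cu couple is the cathode, so E°_cell = 0.34 V; n = 2.
[H⁺] = 10^(−3.13) = 7.4 × 10^-4 M, and Q = [H⁺]^2 / ([Cu²⁺]·P(H₂)) = 1.39 × 10^-6.
E = E° − (0.0592/2) log Q = 0.34 − (0.0592/2)(-5.858) = 0.513 V.

0.51 V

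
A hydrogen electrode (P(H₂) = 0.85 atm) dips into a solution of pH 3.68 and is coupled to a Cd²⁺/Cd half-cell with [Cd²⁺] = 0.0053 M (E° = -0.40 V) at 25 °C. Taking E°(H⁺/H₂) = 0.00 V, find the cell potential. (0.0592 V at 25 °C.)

0.25 V

The hydrogen couple is the cathode, so E°_cell = 0.40 V; n = 2.
[H⁺] = 10^(−3.68) = 2.1 × 10^-4 M, and Q = [Cd²⁺]·P(H₂) / [H⁺]^2 = 1.03 × 10^5.
E = E° − (0.0592/2) log Q = 0.40 − (0.0592/2)(5.014) = 0.252 V.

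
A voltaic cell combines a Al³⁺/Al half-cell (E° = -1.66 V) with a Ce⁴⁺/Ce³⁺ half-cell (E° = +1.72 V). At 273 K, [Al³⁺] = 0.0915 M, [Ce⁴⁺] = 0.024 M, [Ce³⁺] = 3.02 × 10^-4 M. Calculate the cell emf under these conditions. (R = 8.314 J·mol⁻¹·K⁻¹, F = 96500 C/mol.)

The Ce⁴⁺/Ce³⁺ couple has the higher reduction potential and acts as the cathode, so E°_cell = +1.72 − (-1.66) = 3.38 V.
Balancing electrons gives n = 3; the reaction quotient is Q = [Al³⁺]·[Ce³⁺]^3/[Ce⁴⁺]^3 = 1.82 × 10^-7.
E = E° − (RT/nF) ln Q = 3.38 − (8.314×273)/(3×96500) × (-15.518) = 3.380 + 0.122 = 3.502 V.

3.50 V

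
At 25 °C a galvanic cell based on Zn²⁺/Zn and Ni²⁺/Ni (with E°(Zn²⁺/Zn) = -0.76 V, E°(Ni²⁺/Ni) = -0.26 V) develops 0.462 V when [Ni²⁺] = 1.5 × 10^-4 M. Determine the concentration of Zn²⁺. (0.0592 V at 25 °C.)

0.0029 M

From the Nernst equation, log Q = n(E° − E)/0.0592 = 2(0.50 − 0.462)/0.0592 = 1.284, so Q = 19.2.
With Q = [Zn²⁺]/[Ni²⁺] and the known concentrations, [Zn²⁺] in the numerator gives [Zn²⁺] = 0.0029 M.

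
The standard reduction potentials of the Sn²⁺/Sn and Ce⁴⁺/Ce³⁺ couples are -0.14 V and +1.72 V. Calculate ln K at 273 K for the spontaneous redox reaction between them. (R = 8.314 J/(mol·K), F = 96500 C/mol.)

ln K = 158.2

E°_cell = +1.72 − (-0.14) = 1.86 V, with n = 2 electrons transferred.
At equilibrium E = 0, so the Nernst equation gives ln K = nFE°/RT = (2)(96500)(1.86)/((8.314)(273)) = 158.16.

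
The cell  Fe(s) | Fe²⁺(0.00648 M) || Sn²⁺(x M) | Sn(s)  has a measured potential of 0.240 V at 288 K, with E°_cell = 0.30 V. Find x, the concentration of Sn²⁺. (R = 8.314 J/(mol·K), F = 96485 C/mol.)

From the Nernst equation, ln Q = nF(E° − E)/RT = 2×96485×(0.30 − 0.240)/(8.314×288) = 4.835, so Q = 126.
With Q = [Fe²⁺]/[Sn²⁺] and the known concentrations, [Sn²⁺] in the denominator gives [Sn²⁺] = 5.1 × 10^-5 M.

5.1 × 10^-5 M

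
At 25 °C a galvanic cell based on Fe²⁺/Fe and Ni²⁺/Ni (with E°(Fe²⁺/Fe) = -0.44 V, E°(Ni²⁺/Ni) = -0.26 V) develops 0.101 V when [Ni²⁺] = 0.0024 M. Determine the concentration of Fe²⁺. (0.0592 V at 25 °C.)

From the Nernst equation, log Q = n(E° − E)/0.0592 = 2(0.18 − 0.101)/0.0592 = 2.669, so Q = 467.
With Q = [Fe²⁺]/[Ni²⁺] and the known concentrations, [Fe²⁺] in the numerator gives [Fe²⁺] = 1.1 M.

1.1 M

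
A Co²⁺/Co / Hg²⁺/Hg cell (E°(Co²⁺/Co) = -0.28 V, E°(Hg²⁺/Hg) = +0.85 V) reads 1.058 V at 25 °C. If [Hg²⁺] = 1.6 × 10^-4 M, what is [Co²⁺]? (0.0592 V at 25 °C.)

0.043 M

From the Nernst equation, log Q = n(E° − E)/0.0592 = 2(1.13 − 1.058)/0.0592 = 2.432, so Q = 271.
With Q = [Co²⁺]/[Hg²⁺] and the known concentrations, [Co²⁺] in the numerator gives [Co²⁺] = 0.043 M.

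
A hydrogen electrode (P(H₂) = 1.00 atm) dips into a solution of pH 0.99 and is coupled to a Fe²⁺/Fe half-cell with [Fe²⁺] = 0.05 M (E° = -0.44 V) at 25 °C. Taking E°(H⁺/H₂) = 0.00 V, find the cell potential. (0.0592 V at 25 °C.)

0.42 V

The hydrogen couple is the cathode, so E°_cell = 0.44 V; n = 2.
[H⁺] = 10^(−0.99) = 0.10 M, and Q = [Fe²⁺]·P(H₂) / [H⁺]^2 = 4.77.
E = E° − (0.0592/2) log Q = 0.44 − (0.0592/2)(0.679) = 0.420 V.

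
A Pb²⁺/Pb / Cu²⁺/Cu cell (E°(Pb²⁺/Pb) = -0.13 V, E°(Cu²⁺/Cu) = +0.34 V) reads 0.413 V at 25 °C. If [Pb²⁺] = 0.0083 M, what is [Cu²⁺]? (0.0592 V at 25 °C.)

From the Nernst equation, log Q = n(E° − E)/0.0592 = 2(0.47 − 0.413)/0.0592 = 1.926, so Q = 84.3.
With Q = [Pb²⁺]/[Cu²⁺] and the known concentrations, [Cu²⁺] in the denominator gives [Cu²⁺] = 9.8 × 10^-5 M.

9.8 × 10^-5 M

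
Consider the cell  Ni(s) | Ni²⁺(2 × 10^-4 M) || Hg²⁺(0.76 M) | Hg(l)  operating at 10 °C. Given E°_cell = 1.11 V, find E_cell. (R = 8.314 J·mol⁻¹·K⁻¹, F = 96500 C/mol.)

Balancing electrons gives n = 2; the reaction quotient is Q = [Ni²⁺]/[Hg²⁺] = 2.63 × 10^-4.
E = E° − (RT/nF) ln Q = 1.11 − (8.314×283)/(2×96500) × (-8.243) = 1.110 + 0.100 = 1.210 V.

1.21 V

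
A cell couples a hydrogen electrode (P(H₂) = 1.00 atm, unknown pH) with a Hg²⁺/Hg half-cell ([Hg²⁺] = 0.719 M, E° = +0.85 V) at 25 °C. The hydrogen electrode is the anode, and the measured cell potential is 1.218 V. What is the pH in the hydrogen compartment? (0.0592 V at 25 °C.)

pH = 6.29

E°_cell = 0.85 V and n = 2.
log Q = n(E° − E)/0.0592 = 2×(0.85 − 1.218)/0.0592 = -12.432.
With Q = [H⁺]^2 / ([Hg²⁺]·P(H₂)), solving for [H⁺] gives log[H⁺] = -6.288, so pH = 6.29.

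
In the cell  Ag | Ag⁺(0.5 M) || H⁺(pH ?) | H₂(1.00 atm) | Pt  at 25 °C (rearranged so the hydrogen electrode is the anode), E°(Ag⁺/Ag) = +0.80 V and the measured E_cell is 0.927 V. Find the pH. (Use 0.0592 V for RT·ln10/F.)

E°_cell = 0.80 V and n = 2.
log Q = n(E° − E)/0.0592 = 2×(0.80 − 0.927)/0.0592 = -4.291.
With Q = [H⁺]^2 / ([Ag⁺]^2·P(H₂)), solving for [H⁺] gives log[H⁺] = -2.446, so pH = 2.45.

pH = 2.45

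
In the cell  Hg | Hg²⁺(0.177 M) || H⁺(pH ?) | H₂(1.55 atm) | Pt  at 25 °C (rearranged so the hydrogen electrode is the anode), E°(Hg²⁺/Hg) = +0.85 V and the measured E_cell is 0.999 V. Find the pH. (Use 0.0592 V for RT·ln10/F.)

pH = 2.80

E°_cell = 0.85 V and n = 2.
log Q = n(E° − E)/0.0592 = 2×(0.85 − 0.999)/0.0592 = -5.034.
With Q = [H⁺]^2 / ([Hg²⁺]·P(H₂)), solving for [H⁺] gives log[H⁺] = -2.798, so pH = 2.80.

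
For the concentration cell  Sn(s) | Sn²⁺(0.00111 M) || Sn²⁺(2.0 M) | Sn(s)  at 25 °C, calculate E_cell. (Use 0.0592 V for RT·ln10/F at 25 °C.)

0.096 V

Both half-cells are Sn²⁺/Sn, so E°_cell = 0. The concentrated side is the cathode; the cell reaction moves Sn²⁺ from high to low concentration with n = 2.
Q = [Sn²⁺]_dilute/[Sn²⁺]_conc = 0.00111/2.0 = 5.55 × 10^-4.
E = 0 − (0.0592/2) log Q = −(0.0592/2)(-3.256) = 0.0964 V.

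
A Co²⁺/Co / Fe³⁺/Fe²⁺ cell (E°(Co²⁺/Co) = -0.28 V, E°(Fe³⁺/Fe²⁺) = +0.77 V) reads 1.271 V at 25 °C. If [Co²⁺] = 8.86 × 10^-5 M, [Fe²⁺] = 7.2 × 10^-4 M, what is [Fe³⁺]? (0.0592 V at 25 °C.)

0.037 M

From the Nernst equation, log Q = n(E° − E)/0.0592 = 2(1.05 − 1.271)/0.0592 = -7.466, so Q = 3.42 × 10^-8.
With Q = [Co²⁺]·[Fe²⁺]^2/[Fe³⁺]^2 and the known concentrations, [Fe³⁺]^2 in the denominator gives [Fe³⁺] = 0.037 M.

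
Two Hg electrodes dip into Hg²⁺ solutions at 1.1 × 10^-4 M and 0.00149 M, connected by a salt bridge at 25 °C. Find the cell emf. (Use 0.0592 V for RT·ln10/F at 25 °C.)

Both half-cells are Hg²⁺/Hg, so E°_cell = 0. The concentrated side is the cathode; the cell reaction moves Hg²⁺ from high to low concentration with n = 2.
Q = [Hg²⁺]_dilute/[Hg²⁺]_conc = 1.1 × 10^-4/0.00149 = 0.0738.
E = 0 − (0.0592/2) log Q = −(0.0592/2)(-1.132) = 0.0335 V.

0.034 V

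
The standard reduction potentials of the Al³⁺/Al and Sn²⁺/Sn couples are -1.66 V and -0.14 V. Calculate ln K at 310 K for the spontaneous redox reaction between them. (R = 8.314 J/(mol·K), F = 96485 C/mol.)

E°_cell = -0.14 − (-1.66) = 1.52 V, with n = 6 electrons transferred.
At equilibrium E = 0, so the Nernst equation gives ln K = nFE°/RT = (6)(96485)(1.52)/((8.314)(310)) = 341.42.

ln K = 341.4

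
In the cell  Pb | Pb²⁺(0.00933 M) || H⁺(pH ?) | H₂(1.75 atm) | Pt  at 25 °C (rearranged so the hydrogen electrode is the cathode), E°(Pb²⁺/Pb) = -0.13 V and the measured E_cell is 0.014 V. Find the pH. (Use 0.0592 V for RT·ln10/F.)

E°_cell = 0.13 V and n = 2.
log Q = n(E° − E)/0.0592 = 2×(0.13 − 0.014)/0.0592 = 3.919.
With Q = [Pb²⁺]·P(H₂) / [H⁺]^2, solving for [H⁺] gives log[H⁺] = -2.853, so pH = 2.85.

pH = 2.85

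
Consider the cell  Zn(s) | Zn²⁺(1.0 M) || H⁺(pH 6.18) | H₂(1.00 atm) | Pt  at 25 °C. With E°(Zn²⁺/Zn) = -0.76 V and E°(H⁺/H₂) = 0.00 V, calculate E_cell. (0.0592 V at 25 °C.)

The hydrogen couple is the cathode, so E°_cell = 0.76 V; n = 2.
[H⁺] = 10^(−6.18) = 6.6 × 10^-7 M, and Q = [Zn²⁺]·P(H₂) / [H⁺]^2 = 2.29 × 10^12.
E = E° − (0.0592/2) log Q = 0.76 − (0.0592/2)(12.360) = 0.394 V.

0.39 V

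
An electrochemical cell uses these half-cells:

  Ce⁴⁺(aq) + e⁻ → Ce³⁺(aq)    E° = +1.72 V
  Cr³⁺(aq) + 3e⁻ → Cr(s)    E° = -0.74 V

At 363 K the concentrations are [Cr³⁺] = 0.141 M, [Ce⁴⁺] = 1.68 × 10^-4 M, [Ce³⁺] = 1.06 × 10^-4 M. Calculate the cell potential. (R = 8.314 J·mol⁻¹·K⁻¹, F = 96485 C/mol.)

2.49 V

The Ce⁴⁺/Ce³⁺ couple has the higher reduction potential and acts as the cathode, so E°_cell = +1.72 − (-0.74) = 2.46 V.
Balancing electrons gives n = 3; the reaction quotient is Q = [Cr³⁺]·[Ce³⁺]^3/[Ce⁴⁺]^3 = 0.0354.
E = E° − (RT/nF) ln Q = 2.46 − (8.314×363)/(3×96485) × (-3.341) = 2.460 + 0.035 = 2.495 V.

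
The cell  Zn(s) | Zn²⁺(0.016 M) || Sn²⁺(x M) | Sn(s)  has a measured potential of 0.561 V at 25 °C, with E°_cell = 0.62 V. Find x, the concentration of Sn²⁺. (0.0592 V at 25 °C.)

From the Nernst equation, log Q = n(E° − E)/0.0592 = 2(0.62 − 0.561)/0.0592 = 1.993, so Q = 98.5.
With Q = [Zn²⁺]/[Sn²⁺] and the known concentrations, [Sn²⁺] in the denominator gives [Sn²⁺] = 1.6 × 10^-4 M.

1.6 × 10^-4 M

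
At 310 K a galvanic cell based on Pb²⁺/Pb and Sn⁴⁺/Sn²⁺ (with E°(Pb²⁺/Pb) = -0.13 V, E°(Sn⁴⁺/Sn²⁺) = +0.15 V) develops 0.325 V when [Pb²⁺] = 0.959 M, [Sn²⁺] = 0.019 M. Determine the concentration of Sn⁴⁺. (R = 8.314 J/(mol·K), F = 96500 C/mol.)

0.53 M

From the Nernst equation, ln Q = nF(E° − E)/RT = 2×96500×(0.28 − 0.325)/(8.314×310) = -3.370, so Q = 0.0344.
With Q = [Pb²⁺]·[Sn²⁺]/[Sn⁴⁺] and the known concentrations, [Sn⁴⁺] in the denominator gives [Sn⁴⁺] = 0.53 M.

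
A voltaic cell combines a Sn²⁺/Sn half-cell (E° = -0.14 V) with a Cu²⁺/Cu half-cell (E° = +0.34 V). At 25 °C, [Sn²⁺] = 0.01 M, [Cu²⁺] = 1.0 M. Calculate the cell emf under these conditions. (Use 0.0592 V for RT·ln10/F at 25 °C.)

0.539 V

The Cu²⁺/Cu couple has the higher reduction potential and acts as the cathode, so E°_cell = +0.34 − (-0.14) = 0.48 V.
Balancing electrons gives n = 2; the reaction quotient is Q = [Sn²⁺]/[Cu²⁺] = 0.0100.
At 25 °C, E = E° − (0.0592/n) log Q = 0.48 − (0.0592/2)(-2.000) = 0.480 + 0.059 = 0.539 V.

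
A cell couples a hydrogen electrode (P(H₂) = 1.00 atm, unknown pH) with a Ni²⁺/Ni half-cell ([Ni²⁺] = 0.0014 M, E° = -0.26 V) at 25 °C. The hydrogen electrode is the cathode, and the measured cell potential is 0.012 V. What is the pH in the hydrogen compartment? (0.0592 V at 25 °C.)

pH = 5.62

E°_cell = 0.26 V and n = 2.
log Q = n(E° − E)/0.0592 = 2×(0.26 − 0.012)/0.0592 = 8.378.
With Q = [Ni²⁺]·P(H₂) / [H⁺]^2, solving for [H⁺] gives log[H⁺] = -5.616, so pH = 5.62.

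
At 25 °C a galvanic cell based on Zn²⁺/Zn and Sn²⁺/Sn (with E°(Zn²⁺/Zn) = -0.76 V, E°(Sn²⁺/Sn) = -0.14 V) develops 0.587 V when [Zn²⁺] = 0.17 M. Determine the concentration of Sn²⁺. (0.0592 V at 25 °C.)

0.013 M

From the Nernst equation, log Q = n(E° − E)/0.0592 = 2(0.62 − 0.587)/0.0592 = 1.115, so Q = 13.0.
With Q = [Zn²⁺]/[Sn²⁺] and the known concentrations, [Sn²⁺] in the denominator gives [Sn²⁺] = 0.013 M.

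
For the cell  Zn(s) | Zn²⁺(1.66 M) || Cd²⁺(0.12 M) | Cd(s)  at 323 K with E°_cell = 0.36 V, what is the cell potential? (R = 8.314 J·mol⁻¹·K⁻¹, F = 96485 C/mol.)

0.323 V

Balancing electrons gives n = 2; the reaction quotient is Q = [Zn²⁺]/[Cd²⁺] = 13.8.
E = E° − (RT/nF) ln Q = 0.36 − (8.314×323)/(2×96485) × (2.627) = 0.360 − 0.037 = 0.323 V.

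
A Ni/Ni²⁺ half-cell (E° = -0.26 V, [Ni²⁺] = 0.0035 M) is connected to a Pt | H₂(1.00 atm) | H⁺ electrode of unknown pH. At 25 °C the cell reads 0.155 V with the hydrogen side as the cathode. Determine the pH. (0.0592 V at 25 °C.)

pH = 3.00

E°_cell = 0.26 V and n = 2.
log Q = n(E° − E)/0.0592 = 2×(0.26 − 0.155)/0.0592 = 3.547.
With Q = [Ni²⁺]·P(H₂) / [H⁺]^2, solving for [H⁺] gives log[H⁺] = -3.002, so pH = 3.00.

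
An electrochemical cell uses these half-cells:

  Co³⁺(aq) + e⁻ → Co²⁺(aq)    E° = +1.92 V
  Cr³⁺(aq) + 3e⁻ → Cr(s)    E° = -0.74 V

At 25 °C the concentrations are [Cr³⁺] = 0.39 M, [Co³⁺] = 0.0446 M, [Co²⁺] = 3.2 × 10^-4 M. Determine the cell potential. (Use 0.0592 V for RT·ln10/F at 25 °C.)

The Co³⁺/Co²⁺ couple has the higher reduction potential and acts as the cathode, so E°_cell = +1.92 − (-0.74) = 2.66 V.
Balancing electrons gives n = 3; the reaction quotient is Q = [Cr³⁺]·[Co²⁺]^3/[Co³⁺]^3 = 1.44 × 10^-7.
At 25 °C, E = E° − (0.0592/n) log Q = 2.66 − (0.0592/3)(-6.841) = 2.660 + 0.135 = 2.795 V.

2.79 V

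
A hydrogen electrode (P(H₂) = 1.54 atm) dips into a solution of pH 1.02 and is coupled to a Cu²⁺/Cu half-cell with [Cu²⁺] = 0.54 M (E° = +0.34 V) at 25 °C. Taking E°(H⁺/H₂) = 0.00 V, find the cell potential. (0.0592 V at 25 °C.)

The Cu²⁺/Cu couple is the cathode, so E°_cell = 0.34 V; n = 2.
[H⁺] = 10^(−1.02) = 0.095 M, and Q = [H⁺]^2 / ([Cu²⁺]·P(H₂)) = 0.0110.
E = E° − (0.0592/2) log Q = 0.34 − (0.0592/2)(-1.960) = 0.398 V.

0.40 V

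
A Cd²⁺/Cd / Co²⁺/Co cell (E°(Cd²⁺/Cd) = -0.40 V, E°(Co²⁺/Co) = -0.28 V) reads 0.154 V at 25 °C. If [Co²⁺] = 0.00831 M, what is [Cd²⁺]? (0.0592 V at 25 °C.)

5.9 × 10^-4 M

From the Nernst equation, log Q = n(E° − E)/0.0592 = 2(0.12 − 0.154)/0.0592 = -1.149, so Q = 0.0710.
With Q = [Cd²⁺]/[Co²⁺] and the known concentrations, [Cd²⁺] in the numerator gives [Cd²⁺] = 5.9 × 10^-4 M.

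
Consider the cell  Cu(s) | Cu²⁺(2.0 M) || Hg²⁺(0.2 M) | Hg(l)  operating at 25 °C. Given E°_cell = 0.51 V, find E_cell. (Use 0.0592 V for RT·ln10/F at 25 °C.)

0.480 V

Balancing electrons gives n = 2; the reaction quotient is Q = [Cu²⁺]/[Hg²⁺] = 10.0.
At 25 °C, E = E° − (0.0592/n) log Q = 0.51 − (0.0592/2)(1.000) = 0.510 − 0.030 = 0.480 V.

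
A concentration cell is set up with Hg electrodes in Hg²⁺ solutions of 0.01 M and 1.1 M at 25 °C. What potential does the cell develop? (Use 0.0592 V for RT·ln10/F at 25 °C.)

Both half-cells are Hg²⁺/Hg, so E°_cell = 0. The concentrated side is the cathode; the cell reaction moves Hg²⁺ from high to low concentration with n = 2.
Q = [Hg²⁺]_dilute/[Hg²⁺]_conc = 0.01/1.1 = 0.00909.
E = 0 − (0.0592/2) log Q = −(0.0592/2)(-2.041) = 0.0604 V.

0.060 V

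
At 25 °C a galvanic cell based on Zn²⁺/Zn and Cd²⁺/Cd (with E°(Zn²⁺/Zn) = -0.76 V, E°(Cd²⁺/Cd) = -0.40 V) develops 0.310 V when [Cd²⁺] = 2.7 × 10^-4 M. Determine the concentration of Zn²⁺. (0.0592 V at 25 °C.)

0.013 M

From the Nernst equation, log Q = n(E° − E)/0.0592 = 2(0.36 − 0.310)/0.0592 = 1.689, so Q = 48.9.
With Q = [Zn²⁺]/[Cd²⁺] and the known concentrations, [Zn²⁺] in the numerator gives [Zn²⁺] = 0.013 M.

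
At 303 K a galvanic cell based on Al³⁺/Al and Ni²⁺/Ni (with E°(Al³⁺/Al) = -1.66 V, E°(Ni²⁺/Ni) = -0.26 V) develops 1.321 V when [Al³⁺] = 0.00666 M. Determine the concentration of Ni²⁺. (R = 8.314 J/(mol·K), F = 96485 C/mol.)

From the Nernst equation, ln Q = nF(E° − E)/RT = 6×96485×(1.40 − 1.321)/(8.314×303) = 18.155, so Q = 7.66 × 10^7.
With Q = [Al³⁺]^2/[Ni²⁺]^3 and the known concentrations, [Ni²⁺]^3 in the denominator gives [Ni²⁺] = 8.3 × 10^-5 M.

8.3 × 10^-5 M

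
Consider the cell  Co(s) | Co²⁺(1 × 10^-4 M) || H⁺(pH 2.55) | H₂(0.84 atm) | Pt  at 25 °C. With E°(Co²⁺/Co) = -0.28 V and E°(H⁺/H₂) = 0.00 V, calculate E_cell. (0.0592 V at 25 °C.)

0.25 V

The hydrogen couple is the cathode, so E°_cell = 0.28 V; n = 2.
[H⁺] = 10^(−2.55) = 0.0028 M, and Q = [Co²⁺]·P(H₂) / [H⁺]^2 = 10.6.
E = E° − (0.0592/2) log Q = 0.28 − (0.0592/2)(1.024) = 0.250 V.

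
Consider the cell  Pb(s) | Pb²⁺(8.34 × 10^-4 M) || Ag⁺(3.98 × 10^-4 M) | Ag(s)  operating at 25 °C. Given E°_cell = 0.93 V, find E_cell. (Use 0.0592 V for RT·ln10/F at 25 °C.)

0.820 V

Balancing electrons gives n = 2; the reaction quotient is Q = [Pb²⁺]/[Ag⁺]^2 = 5270.
At 25 °C, E = E° − (0.0592/n) log Q = 0.93 − (0.0592/2)(3.721) = 0.930 − 0.110 = 0.820 V.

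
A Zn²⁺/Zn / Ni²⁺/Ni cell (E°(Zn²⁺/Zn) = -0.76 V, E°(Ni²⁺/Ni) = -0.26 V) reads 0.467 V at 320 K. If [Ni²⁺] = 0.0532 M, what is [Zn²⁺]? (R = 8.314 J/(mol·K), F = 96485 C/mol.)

From the Nernst equation, ln Q = nF(E° − E)/RT = 2×96485×(0.50 − 0.467)/(8.314×320) = 2.394, so Q = 11.0.
With Q = [Zn²⁺]/[Ni²⁺] and the known concentrations, [Zn²⁺] in the numerator gives [Zn²⁺] = 0.58 M.

0.58 M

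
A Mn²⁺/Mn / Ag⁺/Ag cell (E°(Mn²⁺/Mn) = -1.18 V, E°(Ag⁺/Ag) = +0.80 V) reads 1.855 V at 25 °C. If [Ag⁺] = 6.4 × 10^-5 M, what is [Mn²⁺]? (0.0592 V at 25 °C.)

6.8 × 10^-5 M

From the Nernst equation, log Q = n(E° − E)/0.0592 = 2(1.98 − 1.855)/0.0592 = 4.223, so Q = 1.67 × 10^4.
With Q = [Mn²⁺]/[Ag⁺]^2 and the known concentrations, [Mn²⁺] in the numerator gives [Mn²⁺] = 6.8 × 10^-5 M.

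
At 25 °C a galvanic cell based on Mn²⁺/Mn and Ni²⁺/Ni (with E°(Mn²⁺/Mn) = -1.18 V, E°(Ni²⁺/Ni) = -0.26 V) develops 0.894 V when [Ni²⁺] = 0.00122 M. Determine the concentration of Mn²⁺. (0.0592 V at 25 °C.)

From the Nernst equation, log Q = n(E° − E)/0.0592 = 2(0.92 − 0.894)/0.0592 = 0.878, so Q = 7.56.
With Q = [Mn²⁺]/[Ni²⁺] and the known concentrations, [Mn²⁺] in the numerator gives [Mn²⁺] = 0.0092 M.

0.0092 M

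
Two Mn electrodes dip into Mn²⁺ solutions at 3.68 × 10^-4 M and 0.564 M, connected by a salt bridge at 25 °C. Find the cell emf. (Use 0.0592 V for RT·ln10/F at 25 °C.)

0.094 V

Both half-cells are Mn²⁺/Mn, so E°_cell = 0. The concentrated side is the cathode; the cell reaction moves Mn²⁺ from high to low concentration with n = 2.
Q = [Mn²⁺]_dilute/[Mn²⁺]_conc = 3.68 × 10^-4/0.564 = 6.52 × 10^-4.
E = 0 − (0.0592/2) log Q = −(0.0592/2)(-3.185) = 0.0943 V.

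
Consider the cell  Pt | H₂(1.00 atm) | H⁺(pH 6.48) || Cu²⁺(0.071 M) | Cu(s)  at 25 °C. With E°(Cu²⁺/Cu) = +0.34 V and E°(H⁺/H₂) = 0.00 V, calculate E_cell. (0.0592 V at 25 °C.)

0.69 V

The Cu²⁺/Cu couple is the cathode, so E°_cell = 0.34 V; n = 2.
[H⁺] = 10^(−6.48) = 3.3 × 10^-7 M, and Q = [H⁺]^2 / ([Cu²⁺]·P(H₂)) = 1.54 × 10^-12.
E = E° − (0.0592/2) log Q = 0.34 − (0.0592/2)(-11.811) = 0.690 V.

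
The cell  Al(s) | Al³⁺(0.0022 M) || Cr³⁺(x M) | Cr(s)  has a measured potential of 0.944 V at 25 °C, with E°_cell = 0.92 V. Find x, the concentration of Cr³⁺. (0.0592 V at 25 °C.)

From the Nernst equation, log Q = n(E° − E)/0.0592 = 3(0.92 − 0.944)/0.0592 = -1.216, so Q = 0.0608.
With Q = [Al³⁺]/[Cr³⁺] and the known concentrations, [Cr³⁺] in the denominator gives [Cr³⁺] = 0.036 M.

0.036 M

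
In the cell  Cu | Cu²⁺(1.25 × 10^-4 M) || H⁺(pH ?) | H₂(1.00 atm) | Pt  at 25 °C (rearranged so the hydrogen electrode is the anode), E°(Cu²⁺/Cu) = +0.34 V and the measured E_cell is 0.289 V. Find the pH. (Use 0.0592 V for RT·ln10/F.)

E°_cell = 0.34 V and n = 2.
log Q = n(E° − E)/0.0592 = 2×(0.34 − 0.289)/0.0592 = 1.723.
With Q = [H⁺]^2 / ([Cu²⁺]·P(H₂)), solving for [H⁺] gives log[H⁺] = -1.090, so pH = 1.09.

pH = 1.09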